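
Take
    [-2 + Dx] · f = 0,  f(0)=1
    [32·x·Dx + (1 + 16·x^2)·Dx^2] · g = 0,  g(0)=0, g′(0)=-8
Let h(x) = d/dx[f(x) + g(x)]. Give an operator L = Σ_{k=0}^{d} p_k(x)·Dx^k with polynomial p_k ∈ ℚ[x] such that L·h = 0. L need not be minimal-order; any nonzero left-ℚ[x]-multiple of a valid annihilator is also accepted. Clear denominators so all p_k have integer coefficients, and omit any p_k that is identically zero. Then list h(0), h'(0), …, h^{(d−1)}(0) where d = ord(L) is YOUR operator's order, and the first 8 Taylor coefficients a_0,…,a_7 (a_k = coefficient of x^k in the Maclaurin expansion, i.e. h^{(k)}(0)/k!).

f: a_k = 1, 2, 2, 4/3, 2/3, 4/15, 4/45, 8/315, …
g: a_k = 0, -8, 0, 128/3, 0, -2048/5, 0, 32768/7, …
f+g: L₀ = lclm(L_f,L_g), ord ≤ 1+2.
h₀' ⇒ L via d/dx closure of L₀.
L = (32 - 64·x - 1536·x^2 - 1024·x^3) + (-18 + 704·x^2 - 512·x^4)·Dx + (1 + 16·x + 32·x^2 + 256·x^3 + 256·x^4)·Dx^2  (order 2).
h: a_k = -6, 4, 132, 8/3, -6140/3, 8/15, 1474568/45, 16/315, …
ICs: h(0) = -6, h′(0) = 4.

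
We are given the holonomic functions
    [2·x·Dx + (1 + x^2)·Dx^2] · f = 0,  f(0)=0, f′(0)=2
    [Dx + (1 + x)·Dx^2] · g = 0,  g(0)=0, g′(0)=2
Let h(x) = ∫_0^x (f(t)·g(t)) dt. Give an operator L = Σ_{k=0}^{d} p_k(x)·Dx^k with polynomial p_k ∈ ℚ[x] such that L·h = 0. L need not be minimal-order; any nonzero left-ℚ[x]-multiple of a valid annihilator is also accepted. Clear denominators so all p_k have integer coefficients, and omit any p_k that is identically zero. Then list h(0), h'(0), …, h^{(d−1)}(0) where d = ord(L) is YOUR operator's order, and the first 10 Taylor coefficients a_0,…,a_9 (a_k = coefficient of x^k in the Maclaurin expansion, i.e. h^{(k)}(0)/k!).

f: a_k = 0, 2, 0, -2/3, 0, 2/5, 0, -2/7, 0, 2/9, …
g: a_k = 0, 2, -1, 2/3, -1/2, 2/5, -1/3, 2/7, -1/4, 2/9, …
L₀ := L_f ⊗_s L_g (sym. prod.), ord ≤ 4.
Integrate: L := L₀·Dx.
L = (24 + 44·x + 80·x^2 + 156·x^3 + 120·x^4 + 52·x^5 + 4·x^7)·Dx^2 + (18 + 124·x + 308·x^2 + 484·x^3 + 544·x^4 + 372·x^5 + 140·x^6 + 12·x^7 + 14·x^8)·Dx^3 + (12 + 64·x + 192·x^2 + 312·x^3 + 360·x^4 + 312·x^5 + 192·x^6 + 72·x^7 + 12·x^8 + 8·x^9)·Dx^4 + (5 + 18·x + 37·x^2 + 56·x^3 + 66·x^4 + 60·x^5 + 42·x^6 + 24·x^7 + 9·x^8 + 2·x^9 + x^10)·Dx^5  (order 5).
h: a_k = 0, 0, 0, 4/3, -1/2, 0, -1/18, 52/315, -11/120, 0, …
ICs: h(0) = 0, h′(0) = 0, h′′(0) = 0, h′′′(0) = 8, h′′′′(0) = -12.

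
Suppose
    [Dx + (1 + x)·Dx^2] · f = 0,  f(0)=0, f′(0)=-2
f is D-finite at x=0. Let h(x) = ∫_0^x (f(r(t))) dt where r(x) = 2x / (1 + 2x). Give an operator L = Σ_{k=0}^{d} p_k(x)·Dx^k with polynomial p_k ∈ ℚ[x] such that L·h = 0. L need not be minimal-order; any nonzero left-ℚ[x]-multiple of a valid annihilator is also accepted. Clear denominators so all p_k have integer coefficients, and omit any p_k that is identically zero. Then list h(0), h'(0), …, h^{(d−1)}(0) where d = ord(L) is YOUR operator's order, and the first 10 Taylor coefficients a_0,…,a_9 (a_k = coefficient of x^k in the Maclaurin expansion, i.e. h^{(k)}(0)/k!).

f: a_k = 0, -2, 1, -2/3, 1/2, -2/5, 1/3, -2/7, 1/4, -2/9, …
f∘r: x↦r, Dx↦Dx/r' in L_f ⇒ L₀.
Integrate: L := L₀·Dx.
L = (6 + 16·x)·Dx^2 + (1 + 6·x + 8·x^2)·Dx^3  (order 3).
h: a_k = 0, 0, -2, 4, -28/3, 24, -992/15, 192, -4064/7, 5440/3, …
ICs: h(0) = 0, h′(0) = 0, h′′(0) = -4.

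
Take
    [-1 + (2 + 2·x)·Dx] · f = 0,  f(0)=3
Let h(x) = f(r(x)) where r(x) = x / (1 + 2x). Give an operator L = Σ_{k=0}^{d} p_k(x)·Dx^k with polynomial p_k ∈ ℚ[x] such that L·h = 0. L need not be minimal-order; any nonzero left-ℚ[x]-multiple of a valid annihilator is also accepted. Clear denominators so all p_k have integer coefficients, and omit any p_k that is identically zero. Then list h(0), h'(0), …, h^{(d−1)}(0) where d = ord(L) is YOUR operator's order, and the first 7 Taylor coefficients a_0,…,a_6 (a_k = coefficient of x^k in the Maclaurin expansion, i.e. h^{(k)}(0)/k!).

f: a_k = 3, 3/2, -3/8, 3/16, -15/128, 21/256, -63/1024, …
L₀ from L_f via x↦r, Dx↦r'^{-1}Dx.
L = -1 + (2 + 10·x + 12·x^2)·Dx  (order 1).
h: a_k = 3, 3/2, -27/8, 123/16, -2271/128, 10629/256, -100935/1024, …
ICs: h(0) = 3.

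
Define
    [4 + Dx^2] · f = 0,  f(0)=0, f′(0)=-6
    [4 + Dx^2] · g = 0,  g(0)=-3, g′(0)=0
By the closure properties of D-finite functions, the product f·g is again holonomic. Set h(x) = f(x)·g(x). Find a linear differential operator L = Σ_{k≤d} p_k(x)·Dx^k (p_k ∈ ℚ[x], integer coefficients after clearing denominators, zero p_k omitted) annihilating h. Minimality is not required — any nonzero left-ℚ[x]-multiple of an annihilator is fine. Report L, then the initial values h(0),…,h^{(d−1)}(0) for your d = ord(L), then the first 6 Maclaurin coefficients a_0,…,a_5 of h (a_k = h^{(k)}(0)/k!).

L = 16·Dx + Dx^3  (order 3).
h: a_k = 0, 18, 0, -48, 0, 192/5, …
ICs: h(0) = 0, h′(0) = 18, h′′(0) = 0.

f: a_k = 0, -6, 0, 4, 0, -4/5, …
g: a_k = -3, 0, 6, 0, -2, 0, …
Sym-product of L_f,L_g gives L₀ (≤ ord 4).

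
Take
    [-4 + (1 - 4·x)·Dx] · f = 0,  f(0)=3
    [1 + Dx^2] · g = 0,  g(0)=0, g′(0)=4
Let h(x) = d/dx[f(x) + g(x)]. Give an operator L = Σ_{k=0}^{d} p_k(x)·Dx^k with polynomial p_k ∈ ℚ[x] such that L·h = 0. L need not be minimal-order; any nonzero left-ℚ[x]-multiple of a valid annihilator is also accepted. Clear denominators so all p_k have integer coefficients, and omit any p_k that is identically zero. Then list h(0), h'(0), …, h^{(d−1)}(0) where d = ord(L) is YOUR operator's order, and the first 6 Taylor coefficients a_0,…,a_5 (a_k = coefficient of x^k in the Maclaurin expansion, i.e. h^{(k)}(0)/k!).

f: a_k = 3, 12, 48, 192, 768, 3072, …
g: a_k = 0, 4, 0, -2/3, 0, 1/30, …
Weyl lclm of L_f,L_g ⇒ L₀ (ord ≤ 3).
h₀' ⇒ L via d/dx closure of L₀.
L = (1544 - 64·x + 128·x^2) + (-97 + 396·x - 48·x^2 + 64·x^3)·Dx + (1544 - 64·x + 128·x^2)·Dx^2 + (-97 + 396·x - 48·x^2 + 64·x^3)·Dx^3  (order 3).
h: a_k = 16, 96, 574, 3072, 92161/6, 73728, …
ICs: h(0) = 16, h′(0) = 96, h′′(0) = 1148.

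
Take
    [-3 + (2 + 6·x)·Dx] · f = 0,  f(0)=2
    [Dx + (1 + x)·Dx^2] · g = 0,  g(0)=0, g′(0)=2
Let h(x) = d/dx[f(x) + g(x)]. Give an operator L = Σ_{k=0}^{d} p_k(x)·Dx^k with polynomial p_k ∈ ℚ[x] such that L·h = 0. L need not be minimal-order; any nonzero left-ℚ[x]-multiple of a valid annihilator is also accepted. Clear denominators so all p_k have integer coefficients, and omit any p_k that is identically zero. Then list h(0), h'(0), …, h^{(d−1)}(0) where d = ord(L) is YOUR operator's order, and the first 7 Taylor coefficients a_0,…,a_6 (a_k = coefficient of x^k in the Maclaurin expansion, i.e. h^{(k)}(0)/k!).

L = (-15 + 9·x) + (-19 - 6·x + 45·x^2)·Dx + (-2 - 2·x + 18·x^2 + 18·x^3)·Dx^2  (order 2).
h: a_k = 5, -13/2, 97/8, -437/16, 8761/128, -46439/256, 507245/1024, …
ICs: h(0) = 5, h′(0) = -13/2.

f: a_k = 2, 3, -9/4, 27/8, -405/64, 1701/128, -15309/512, …
g: a_k = 0, 2, -1, 2/3, -1/2, 2/5, -1/3, …
f+g: L₀ = lclm(L_f,L_g), ord ≤ 1+2.
h=h₀': d/dx-closure on L₀ ⇒ L.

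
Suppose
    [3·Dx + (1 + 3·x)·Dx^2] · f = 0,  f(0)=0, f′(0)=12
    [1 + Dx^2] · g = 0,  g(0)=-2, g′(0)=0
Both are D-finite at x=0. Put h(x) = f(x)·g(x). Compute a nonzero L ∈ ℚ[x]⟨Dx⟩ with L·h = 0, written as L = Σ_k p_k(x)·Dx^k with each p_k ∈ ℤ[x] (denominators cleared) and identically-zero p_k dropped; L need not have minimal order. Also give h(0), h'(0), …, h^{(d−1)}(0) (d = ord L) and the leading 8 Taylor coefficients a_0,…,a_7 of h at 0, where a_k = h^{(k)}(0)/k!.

f: a_k = 0, 12, -18, 36, -81, 972/5, -486, 8748/7, …
g: a_k = -2, 0, 1, 0, -1/12, 0, 1/360, 0, …
Product ⇒ symmetric product L₀, ord ≤ 4.
L = (-203 - 222·x - 189·x^2 + 432·x^3 + 324·x^4) + (-84 - 108·x + 648·x^2 + 648·x^3)·Dx + (-208 - 228·x - 54·x^2 + 864·x^3 + 648·x^4)·Dx^2 + (-84 - 108·x + 648·x^2 + 648·x^3)·Dx^3 + (-5 - 6·x + 135·x^2 + 432·x^3 + 324·x^4)·Dx^4  (order 4).
h: a_k = 0, -24, 36, -60, 144, -1769/5, 1785/2, -484679/210, …
ICs: h(0) = 0, h′(0) = -24, h′′(0) = 72, h′′′(0) = -360.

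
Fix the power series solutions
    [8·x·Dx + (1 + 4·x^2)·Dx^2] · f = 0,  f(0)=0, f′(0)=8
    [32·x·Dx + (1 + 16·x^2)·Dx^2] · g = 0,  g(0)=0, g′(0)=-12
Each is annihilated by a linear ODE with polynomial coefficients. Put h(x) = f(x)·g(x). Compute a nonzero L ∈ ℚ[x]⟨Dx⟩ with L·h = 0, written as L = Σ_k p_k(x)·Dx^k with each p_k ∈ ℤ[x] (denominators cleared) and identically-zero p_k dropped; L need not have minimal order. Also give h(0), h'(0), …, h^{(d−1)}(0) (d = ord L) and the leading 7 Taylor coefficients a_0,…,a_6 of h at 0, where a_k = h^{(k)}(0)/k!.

f: a_k = 0, 8, 0, -32/3, 0, 128/5, 0, …
g: a_k = 0, -12, 0, 64, 0, -3072/5, 0, …
Product ⇒ symmetric product L₀, ord ≤ 4.
L = (-1536·x - 51200·x^3 - 262144·x^5 + 655360·x^7 + 6291456·x^9)·Dx + (-80 - 6592·x^2 - 92160·x^4 - 229376·x^6 + 2293760·x^8 + 9437184·x^10)·Dx^2 + (-160·x - 4480·x^3 - 30720·x^5 + 69632·x^7 + 1310720·x^9 + 3145728·x^11)·Dx^3 + (-1 - 40·x^2 - 464·x^4 + 29696·x^8 + 163840·x^10 + 262144·x^12)·Dx^4  (order 4).
h: a_k = 0, 0, -96, 0, 640, 0, -88576/15, …
ICs: h(0) = 0, h′(0) = 0, h′′(0) = -192, h′′′(0) = 0.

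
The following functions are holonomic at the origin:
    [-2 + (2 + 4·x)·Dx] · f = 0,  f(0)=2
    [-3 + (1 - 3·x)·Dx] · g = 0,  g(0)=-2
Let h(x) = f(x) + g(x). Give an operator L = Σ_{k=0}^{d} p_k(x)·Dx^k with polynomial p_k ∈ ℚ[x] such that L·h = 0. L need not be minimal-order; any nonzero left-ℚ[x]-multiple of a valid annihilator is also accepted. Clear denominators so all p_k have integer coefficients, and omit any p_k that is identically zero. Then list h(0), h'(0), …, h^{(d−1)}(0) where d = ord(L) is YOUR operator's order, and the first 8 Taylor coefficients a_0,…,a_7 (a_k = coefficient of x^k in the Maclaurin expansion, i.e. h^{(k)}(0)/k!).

L = (21 + 27·x) + (-19 - 66·x - 81·x^2)·Dx + (2 + 7·x - 21·x^2 - 54·x^3)·Dx^2  (order 2).
h: a_k = 0, -4, -19, -53, -653/4, -1937/4, -11685/8, -34959/8, …
ICs: h(0) = 0, h′(0) = -4.

f: a_k = 2, 2, -1, 1, -5/4, 7/4, -21/8, 33/8, …
g: a_k = -2, -6, -18, -54, -162, -486, -1458, -4374, …
h₀=f+g: left-lcm gives L₀, ord ≤ 2.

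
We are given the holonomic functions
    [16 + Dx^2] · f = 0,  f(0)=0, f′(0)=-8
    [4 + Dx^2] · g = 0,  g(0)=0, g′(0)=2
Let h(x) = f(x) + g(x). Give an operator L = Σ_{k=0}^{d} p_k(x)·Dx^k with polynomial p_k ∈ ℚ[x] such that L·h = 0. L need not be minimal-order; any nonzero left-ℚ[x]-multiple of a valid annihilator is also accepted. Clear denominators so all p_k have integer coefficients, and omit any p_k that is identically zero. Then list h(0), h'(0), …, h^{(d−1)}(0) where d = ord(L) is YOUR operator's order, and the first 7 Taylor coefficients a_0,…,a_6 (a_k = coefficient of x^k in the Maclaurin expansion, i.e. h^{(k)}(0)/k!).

f: a_k = 0, -8, 0, 64/3, 0, -256/15, 0, …
g: a_k = 0, 2, 0, -4/3, 0, 4/15, 0, …
f+g: L₀ = lclm(L_f,L_g), ord ≤ 2+2.
L = 64 + 20·Dx^2 + Dx^4  (order 4).
h: a_k = 0, -6, 0, 20, 0, -84/5, 0, …
ICs: h(0) = 0, h′(0) = -6, h′′(0) = 0, h′′′(0) = 120.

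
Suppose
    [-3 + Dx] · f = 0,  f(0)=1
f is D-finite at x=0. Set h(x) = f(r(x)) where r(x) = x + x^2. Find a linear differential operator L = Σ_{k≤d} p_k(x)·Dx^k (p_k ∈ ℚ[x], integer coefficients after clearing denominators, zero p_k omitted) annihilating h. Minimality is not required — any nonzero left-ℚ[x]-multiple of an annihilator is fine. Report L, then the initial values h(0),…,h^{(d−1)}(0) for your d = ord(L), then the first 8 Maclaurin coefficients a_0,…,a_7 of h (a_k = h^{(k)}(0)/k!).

f: a_k = 1, 3, 9/2, 9/2, 27/8, 81/40, 81/80, 243/560, …
Change of var in L_f (x↦r) gives L₀.
L = (-3 - 6·x) + Dx  (order 1).
h: a_k = 1, 3, 15/2, 27/2, 171/8, 1161/40, 2871/80, 4509/112, …
ICs: h(0) = 1.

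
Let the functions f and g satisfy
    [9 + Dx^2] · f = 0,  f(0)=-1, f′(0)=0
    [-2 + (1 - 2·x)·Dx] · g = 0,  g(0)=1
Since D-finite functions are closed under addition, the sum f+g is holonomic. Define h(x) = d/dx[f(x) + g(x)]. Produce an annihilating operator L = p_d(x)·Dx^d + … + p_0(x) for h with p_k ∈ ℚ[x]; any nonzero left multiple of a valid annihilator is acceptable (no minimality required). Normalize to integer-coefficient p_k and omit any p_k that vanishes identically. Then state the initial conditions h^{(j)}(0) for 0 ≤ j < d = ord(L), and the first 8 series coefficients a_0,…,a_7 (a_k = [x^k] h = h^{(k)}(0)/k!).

L = (684 - 432·x + 432·x^2) + (-99 + 306·x - 324·x^2 + 216·x^3)·Dx + (76 - 48·x + 48·x^2)·Dx^2 + (-11 + 34·x - 36·x^2 + 24·x^3)·Dx^3  (order 3).
h: a_k = 2, 17, 24, 101/2, 160, 15603/40, 896, 1146151/560, …
ICs: h(0) = 2, h′(0) = 17, h′′(0) = 48.

f: a_k = -1, 0, 9/2, 0, -27/8, 0, 81/80, 0, …
g: a_k = 1, 2, 4, 8, 16, 32, 64, 128, …
Weyl lclm of L_f,L_g ⇒ L₀ (ord ≤ 3).
h₀' ⇒ L via d/dx closure of L₀.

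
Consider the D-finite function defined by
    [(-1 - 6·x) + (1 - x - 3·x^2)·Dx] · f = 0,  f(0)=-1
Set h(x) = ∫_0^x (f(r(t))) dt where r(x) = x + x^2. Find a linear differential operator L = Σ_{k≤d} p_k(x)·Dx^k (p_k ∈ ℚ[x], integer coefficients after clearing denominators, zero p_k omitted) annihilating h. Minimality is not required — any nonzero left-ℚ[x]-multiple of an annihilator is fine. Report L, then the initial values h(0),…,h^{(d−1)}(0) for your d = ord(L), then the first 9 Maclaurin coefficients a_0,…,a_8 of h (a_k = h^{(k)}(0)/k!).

L = (1 + 8·x + 18·x^2 + 12·x^3)·Dx + (-1 + x + 4·x^2 + 6·x^3 + 3·x^4)·Dx^2  (order 2).
h: a_k = 0, -1, -1/2, -5/3, -15/4, -44/5, -137/6, -418/7, -1275/8, …
ICs: h(0) = 0, h′(0) = -1.

f: a_k = -1, -1, -4, -7, -19, -40, -97, -217, -508, …
Substitute x→r, Dx→(1/r')Dx; clear ⇒ L₀.
∫: right-multiply L₀ by Dx.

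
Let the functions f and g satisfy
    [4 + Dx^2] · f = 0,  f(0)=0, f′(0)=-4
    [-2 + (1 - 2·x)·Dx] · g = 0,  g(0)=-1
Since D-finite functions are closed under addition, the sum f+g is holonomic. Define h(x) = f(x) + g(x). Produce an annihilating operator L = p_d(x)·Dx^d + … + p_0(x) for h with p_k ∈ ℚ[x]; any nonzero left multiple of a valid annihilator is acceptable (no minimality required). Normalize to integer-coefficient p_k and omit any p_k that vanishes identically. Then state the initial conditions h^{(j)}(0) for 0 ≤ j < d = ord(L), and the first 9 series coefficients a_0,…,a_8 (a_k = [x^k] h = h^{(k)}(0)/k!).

L = (-56 + 32·x - 32·x^2) + (12 - 40·x + 48·x^2 - 32·x^3)·Dx + (-14 + 8·x - 8·x^2)·Dx^2 + (3 - 10·x + 12·x^2 - 8·x^3)·Dx^3  (order 3).
h: a_k = -1, -6, -4, -16/3, -16, -488/15, -64, -40304/315, -256, …
ICs: h(0) = -1, h′(0) = -6, h′′(0) = -8.

f: a_k = 0, -4, 0, 8/3, 0, -8/15, 0, 16/315, 0, …
g: a_k = -1, -2, -4, -8, -16, -32, -64, -128, -256, …
h₀=f+g: left-lcm gives L₀, ord ≤ 3.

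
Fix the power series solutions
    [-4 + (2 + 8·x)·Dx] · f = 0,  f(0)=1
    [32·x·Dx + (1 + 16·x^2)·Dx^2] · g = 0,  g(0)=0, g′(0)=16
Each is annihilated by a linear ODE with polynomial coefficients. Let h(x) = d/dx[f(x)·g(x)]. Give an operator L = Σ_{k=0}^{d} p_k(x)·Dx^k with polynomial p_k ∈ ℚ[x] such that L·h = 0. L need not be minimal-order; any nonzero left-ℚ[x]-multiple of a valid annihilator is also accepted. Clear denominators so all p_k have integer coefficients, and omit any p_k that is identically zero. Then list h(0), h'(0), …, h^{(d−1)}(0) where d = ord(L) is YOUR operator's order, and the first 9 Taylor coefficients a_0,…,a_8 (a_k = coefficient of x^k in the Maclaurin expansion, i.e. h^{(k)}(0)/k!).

f: a_k = 1, 2, -2, 4, -10, 28, -84, 264, -858, …
g: a_k = 0, 16, 0, -256/3, 0, 4096/5, 0, -65536/7, 0, …
Sym-product of L_f,L_g gives L₀ (≤ ord 2).
Derive L from L₀ (diff closure).
L = (20 + 640·x + 128·x^2 - 6144·x^3 - 3072·x^4) + (28 + 336·x + 1152·x^2 - 3584·x^3 - 21504·x^4 - 12288·x^5)·Dx + (3 + 8·x - 48·x^2 - 256·x^3 - 1792·x^4 - 6144·x^5 - 4096·x^6)·Dx^2  (order 2).
h: a_k = 16, 64, -352, -1280/3, 12448/3, 52352/5, -1206592/15, -11435008/105, 7590304/7, …
ICs: h(0) = 16, h′(0) = 64.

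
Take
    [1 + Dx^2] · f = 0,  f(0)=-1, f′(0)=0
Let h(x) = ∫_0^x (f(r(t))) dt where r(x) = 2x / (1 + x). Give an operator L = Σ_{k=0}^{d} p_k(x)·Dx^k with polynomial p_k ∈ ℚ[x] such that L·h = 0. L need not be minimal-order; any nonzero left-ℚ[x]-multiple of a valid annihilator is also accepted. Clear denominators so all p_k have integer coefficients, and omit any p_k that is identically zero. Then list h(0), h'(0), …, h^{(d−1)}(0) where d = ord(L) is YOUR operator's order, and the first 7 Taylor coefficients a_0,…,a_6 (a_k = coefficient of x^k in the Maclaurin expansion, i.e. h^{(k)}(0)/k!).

f: a_k = -1, 0, 1/2, 0, -1/24, 0, 1/720, …
f∘r: x↦r, Dx↦Dx/r' in L_f ⇒ L₀.
Integrate: L := L₀·Dx.
L = 4·Dx + (2 + 6·x + 6·x^2 + 2·x^3)·Dx^2 + (1 + 4·x + 6·x^2 + 4·x^3 + x^4)·Dx^3  (order 3).
h: a_k = 0, -1, 0, 2/3, -1, 16/15, -8/9, …
ICs: h(0) = 0, h′(0) = -1, h′′(0) = 0.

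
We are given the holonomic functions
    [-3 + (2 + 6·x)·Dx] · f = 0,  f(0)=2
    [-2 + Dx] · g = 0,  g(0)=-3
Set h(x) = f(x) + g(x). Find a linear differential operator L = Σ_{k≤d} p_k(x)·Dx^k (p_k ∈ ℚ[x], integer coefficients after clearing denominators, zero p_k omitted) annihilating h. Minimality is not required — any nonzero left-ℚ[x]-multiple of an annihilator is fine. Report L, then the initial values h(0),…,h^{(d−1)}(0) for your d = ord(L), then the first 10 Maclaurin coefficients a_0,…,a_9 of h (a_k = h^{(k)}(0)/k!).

L = (42 + 72·x) + (-25 - 96·x - 144·x^2)·Dx + (2 + 30·x + 72·x^2)·Dx^2  (order 2).
h: a_k = -1, -3, -33/4, -5/8, -533/64, 7993/640, -231683/7680, 7569763/107520, -295573013/1720320, 13299179953/30965760, …
ICs: h(0) = -1, h′(0) = -3.

f: a_k = 2, 3, -9/4, 27/8, -405/64, 1701/128, -15309/512, 72171/1024, -2814669/16384, 14073345/32768, …
g: a_k = -3, -6, -6, -4, -2, -4/5, -4/15, -8/105, -2/105, -4/945, …
L₀ := lclm(L_f,L_g); ord L₀ ≤ 1+1.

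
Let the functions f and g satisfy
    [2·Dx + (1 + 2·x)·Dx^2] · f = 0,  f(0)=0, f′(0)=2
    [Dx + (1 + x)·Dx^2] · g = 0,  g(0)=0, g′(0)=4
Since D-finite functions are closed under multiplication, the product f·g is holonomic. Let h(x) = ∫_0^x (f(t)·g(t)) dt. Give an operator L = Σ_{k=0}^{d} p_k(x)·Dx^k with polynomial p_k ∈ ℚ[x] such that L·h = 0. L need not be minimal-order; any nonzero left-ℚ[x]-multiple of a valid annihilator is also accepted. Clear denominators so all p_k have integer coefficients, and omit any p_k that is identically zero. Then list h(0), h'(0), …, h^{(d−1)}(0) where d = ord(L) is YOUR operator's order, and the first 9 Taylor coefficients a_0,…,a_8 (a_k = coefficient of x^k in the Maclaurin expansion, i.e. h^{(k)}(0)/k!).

L = (20 + 48·x + 32·x^2)·Dx^2 + (66 + 268·x + 360·x^2 + 160·x^3)·Dx^3 + (32 + 180·x + 372·x^2 + 336·x^3 + 112·x^4)·Dx^4 + (3 + 22·x + 63·x^2 + 88·x^3 + 60·x^4 + 16·x^5)·Dx^5  (order 5).
h: a_k = 0, 0, 0, 8/3, -3, 52/15, -13/3, 262/45, -83/10, …
ICs: h(0) = 0, h′(0) = 0, h′′(0) = 0, h′′′(0) = 16, h′′′′(0) = -72.

f: a_k = 0, 2, -2, 8/3, -4, 32/5, -32/3, 128/7, -32, …
g: a_k = 0, 4, -2, 4/3, -1, 4/5, -2/3, 4/7, -1/2, …
Sym-product of L_f,L_g gives L₀ (≤ ord 4).
Integrate: L := L₀·Dx.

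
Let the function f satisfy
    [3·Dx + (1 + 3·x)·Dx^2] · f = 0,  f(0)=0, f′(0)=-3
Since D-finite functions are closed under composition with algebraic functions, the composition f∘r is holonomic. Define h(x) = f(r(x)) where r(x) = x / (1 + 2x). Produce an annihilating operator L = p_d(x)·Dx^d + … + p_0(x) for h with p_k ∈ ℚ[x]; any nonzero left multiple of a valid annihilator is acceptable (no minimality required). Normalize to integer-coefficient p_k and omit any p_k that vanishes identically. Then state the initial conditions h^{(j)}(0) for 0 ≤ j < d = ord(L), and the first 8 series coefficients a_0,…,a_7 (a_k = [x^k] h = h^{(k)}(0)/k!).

f: a_k = 0, -3, 9/2, -9, 81/4, -243/5, 243/2, -2187/7, …
Change of var in L_f (x↦r) gives L₀.
L = (7 + 20·x)·Dx + (1 + 7·x + 10·x^2)·Dx^2  (order 2).
h: a_k = 0, -3, 21/2, -39, 609/4, -3093/5, 5187/2, -77997/7, …
ICs: h(0) = 0, h′(0) = -3.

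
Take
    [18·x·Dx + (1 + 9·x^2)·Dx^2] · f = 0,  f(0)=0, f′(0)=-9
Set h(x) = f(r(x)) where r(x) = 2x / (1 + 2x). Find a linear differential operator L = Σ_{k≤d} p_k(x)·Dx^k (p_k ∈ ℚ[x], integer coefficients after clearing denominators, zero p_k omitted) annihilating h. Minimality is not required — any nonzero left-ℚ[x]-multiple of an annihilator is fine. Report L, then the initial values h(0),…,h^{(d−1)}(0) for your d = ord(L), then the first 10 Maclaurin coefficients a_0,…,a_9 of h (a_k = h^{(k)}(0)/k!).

f: a_k = 0, -9, 0, 27, 0, -729/5, 0, 6561/7, 0, -6561, …
Change of var in L_f (x↦r) gives L₀.
L = (4 + 80·x)·Dx + (1 + 4·x + 40·x^2)·Dx^2  (order 2).
h: a_k = 0, -18, 36, 144, -1152, 1152/5, 29952, -764928/7, -516096, 5234688, …
ICs: h(0) = 0, h′(0) = -18.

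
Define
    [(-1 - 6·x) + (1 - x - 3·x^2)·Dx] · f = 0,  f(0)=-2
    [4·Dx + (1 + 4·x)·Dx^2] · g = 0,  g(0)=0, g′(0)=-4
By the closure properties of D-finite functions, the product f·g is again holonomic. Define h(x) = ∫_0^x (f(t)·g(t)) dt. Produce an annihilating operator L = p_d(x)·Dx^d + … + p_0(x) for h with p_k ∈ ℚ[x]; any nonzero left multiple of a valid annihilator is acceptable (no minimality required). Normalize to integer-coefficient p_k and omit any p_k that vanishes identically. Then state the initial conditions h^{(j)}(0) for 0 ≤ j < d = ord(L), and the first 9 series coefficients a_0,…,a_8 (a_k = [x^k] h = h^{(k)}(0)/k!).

f: a_k = -2, -2, -8, -14, -38, -80, -194, -434, -1016, …
g: a_k = 0, -4, 8, -64/3, 64, -1024/5, 2048/3, -16384/7, 8192, …
Product ⇒ symmetric product L₀, ord ≤ 2.
∫: right-multiply L₀ by Dx.
L = (10 + 48·x)·Dx + (-2 + 24·x + 60·x^2)·Dx^2 + (-1 - 3·x + 7·x^2 + 12·x^3)·Dx^3  (order 3).
h: a_k = 0, 0, 4, -8/3, 44/3, -56/3, 3692/45, -17296/105, 65689/105, …
ICs: h(0) = 0, h′(0) = 0, h′′(0) = 8.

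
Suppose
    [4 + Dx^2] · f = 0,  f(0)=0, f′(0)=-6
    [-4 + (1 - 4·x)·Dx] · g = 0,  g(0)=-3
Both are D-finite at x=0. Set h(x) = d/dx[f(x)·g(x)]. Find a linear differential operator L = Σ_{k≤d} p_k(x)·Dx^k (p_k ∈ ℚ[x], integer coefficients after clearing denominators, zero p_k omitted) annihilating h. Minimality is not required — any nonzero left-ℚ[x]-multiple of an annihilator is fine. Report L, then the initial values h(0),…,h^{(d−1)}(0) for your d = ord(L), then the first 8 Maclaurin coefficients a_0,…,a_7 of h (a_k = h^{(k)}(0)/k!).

f: a_k = 0, -6, 0, 4, 0, -4/5, 0, 8/105, …
g: a_k = -3, -12, -48, -192, -768, -3072, -12288, -49152, …
Sym-product of L_f,L_g gives L₀ (≤ ord 2).
h=h₀': d/dx-closure on L₀ ⇒ L.
L = (-28 - 32·x + 64·x^2) + (-8 + 32·x)·Dx + (1 - 8·x + 16·x^2)·Dx^2  (order 2).
h: a_k = 18, 144, 828, 4416, 22092, 530208/5, 2474296/5, 79177472/35, …
ICs: h(0) = 18, h′(0) = 144.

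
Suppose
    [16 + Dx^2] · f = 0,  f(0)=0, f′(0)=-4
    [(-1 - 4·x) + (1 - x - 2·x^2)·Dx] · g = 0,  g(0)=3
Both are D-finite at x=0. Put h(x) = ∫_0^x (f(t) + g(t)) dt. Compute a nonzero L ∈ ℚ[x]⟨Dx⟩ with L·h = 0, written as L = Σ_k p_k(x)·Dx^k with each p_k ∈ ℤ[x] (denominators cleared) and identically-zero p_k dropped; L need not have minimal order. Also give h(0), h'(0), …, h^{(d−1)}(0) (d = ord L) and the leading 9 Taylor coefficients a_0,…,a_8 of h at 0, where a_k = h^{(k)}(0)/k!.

f: a_k = 0, -4, 0, 32/3, 0, -128/15, 0, 1024/315, 0, …
g: a_k = 3, 3, 9, 15, 33, 63, 129, 255, 513, …
h₀=f+g: left-lcm gives L₀, ord ≤ 3.
h=∫₀ˣh₀: take L = L₀·Dx.
L = (-368 - 1408·x + 256·x^2 - 512·x^3 - 2560·x^4 - 2048·x^5)·Dx + (176 - 336·x - 384·x^2 + 1024·x^3 + 384·x^4 - 1536·x^5 - 1024·x^6)·Dx^2 + (-23 - 88·x + 16·x^2 - 32·x^3 - 160·x^4 - 128·x^5)·Dx^3 + (11 - 21·x - 24·x^2 + 64·x^3 + 24·x^4 - 96·x^5 - 64·x^6)·Dx^4  (order 4).
h: a_k = 0, 3, -1/2, 3, 77/12, 33/5, 817/90, 129/7, 81349/2520, …
ICs: h(0) = 0, h′(0) = 3, h′′(0) = -1, h′′′(0) = 18.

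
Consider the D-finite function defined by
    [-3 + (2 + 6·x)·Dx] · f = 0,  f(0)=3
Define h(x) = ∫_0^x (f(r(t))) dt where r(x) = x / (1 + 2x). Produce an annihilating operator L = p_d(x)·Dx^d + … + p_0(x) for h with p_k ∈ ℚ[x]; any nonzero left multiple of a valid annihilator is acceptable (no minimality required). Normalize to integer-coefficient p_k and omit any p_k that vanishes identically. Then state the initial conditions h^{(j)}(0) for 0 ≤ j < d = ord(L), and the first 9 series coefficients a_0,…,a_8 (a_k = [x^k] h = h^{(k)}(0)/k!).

L = -3·Dx + (2 + 14·x + 20·x^2)·Dx^2  (order 2).
h: a_k = 0, 3, 9/4, -33/8, 585/64, -2979/128, 33909/512, -1477503/7168, 11283849/16384, …
ICs: h(0) = 0, h′(0) = 3.

f: a_k = 3, 9/2, -27/8, 81/16, -1215/128, 5103/256, -45927/1024, 216513/2048, -8444007/32768, …
f∘r: x↦r, Dx↦Dx/r' in L_f ⇒ L₀.
h=∫₀ˣh₀: take L = L₀·Dx.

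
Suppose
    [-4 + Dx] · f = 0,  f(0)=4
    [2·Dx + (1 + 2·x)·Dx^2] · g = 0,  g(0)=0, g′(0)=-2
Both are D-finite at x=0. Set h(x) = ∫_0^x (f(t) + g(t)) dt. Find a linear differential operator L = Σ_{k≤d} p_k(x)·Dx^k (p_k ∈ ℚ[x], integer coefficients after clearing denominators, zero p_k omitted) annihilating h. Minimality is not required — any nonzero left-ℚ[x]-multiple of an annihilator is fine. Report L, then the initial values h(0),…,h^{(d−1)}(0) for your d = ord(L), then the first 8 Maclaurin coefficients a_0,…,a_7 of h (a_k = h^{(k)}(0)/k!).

f: a_k = 4, 16, 32, 128/3, 128/3, 512/15, 1024/45, 4096/315, …
g: a_k = 0, -2, 2, -8/3, 4, -32/5, 32/3, -128/7, …
h₀=f+g: left-lcm gives L₀, ord ≤ 3.
h=∫₀ˣh₀: take L = L₀·Dx.
L = (-32 - 32·x)·Dx^2 + (-4 - 32·x - 32·x^2)·Dx^3 + (3 + 10·x + 8·x^2)·Dx^4  (order 4).
h: a_k = 0, 4, 7, 34/3, 10, 28/3, 208/45, 1504/315, …
ICs: h(0) = 0, h′(0) = 4, h′′(0) = 14, h′′′(0) = 68.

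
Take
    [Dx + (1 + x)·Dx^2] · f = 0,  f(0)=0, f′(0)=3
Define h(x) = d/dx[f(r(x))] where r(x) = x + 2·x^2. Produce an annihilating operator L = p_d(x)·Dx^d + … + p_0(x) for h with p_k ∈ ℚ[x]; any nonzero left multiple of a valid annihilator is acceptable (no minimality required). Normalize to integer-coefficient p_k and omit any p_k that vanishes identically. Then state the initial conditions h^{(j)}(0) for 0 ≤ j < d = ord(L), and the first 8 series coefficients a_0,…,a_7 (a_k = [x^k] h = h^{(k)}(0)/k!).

f: a_k = 0, 3, -3/2, 1, -3/4, 3/5, -1/2, 3/7, …
h₀=f(r): pull back L_f along r ⇒ L₀.
Derive L from L₀ (diff closure).
L = (-3 + 4·x + 8·x^2) + (1 + 5·x + 6·x^2 + 8·x^3)·Dx  (order 1).
h: a_k = 3, 9, -15, -3, 33, -27, -39, 93, …
ICs: h(0) = 3.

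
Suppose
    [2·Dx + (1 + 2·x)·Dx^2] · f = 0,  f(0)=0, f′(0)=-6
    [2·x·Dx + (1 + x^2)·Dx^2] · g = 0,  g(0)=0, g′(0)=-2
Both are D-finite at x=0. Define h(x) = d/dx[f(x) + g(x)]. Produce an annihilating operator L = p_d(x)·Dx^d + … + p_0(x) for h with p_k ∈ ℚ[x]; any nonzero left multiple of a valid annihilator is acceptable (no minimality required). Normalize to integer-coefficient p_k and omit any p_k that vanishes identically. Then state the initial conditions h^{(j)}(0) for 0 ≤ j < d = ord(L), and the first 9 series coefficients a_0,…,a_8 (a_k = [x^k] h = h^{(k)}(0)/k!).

f: a_k = 0, -6, 6, -8, 12, -96/5, 32, -384/7, 96, …
g: a_k = 0, -2, 0, 2/3, 0, -2/5, 0, 2/7, 0, …
L₀ := lclm(L_f,L_g); ord L₀ ≤ 2+2.
h₀' ⇒ L via d/dx closure of L₀.
L = (-2 - 12·x + 6·x^2 + 4·x^3) + (-5 - 4·x - 9·x^2 + 12·x^3 + 8·x^4)·Dx + (-1 - x + 2·x^2 + x^3 + 3·x^4 + 2·x^5)·Dx^2  (order 2).
h: a_k = -8, 12, -22, 48, -98, 192, -382, 768, -1538, …
ICs: h(0) = -8, h′(0) = 12.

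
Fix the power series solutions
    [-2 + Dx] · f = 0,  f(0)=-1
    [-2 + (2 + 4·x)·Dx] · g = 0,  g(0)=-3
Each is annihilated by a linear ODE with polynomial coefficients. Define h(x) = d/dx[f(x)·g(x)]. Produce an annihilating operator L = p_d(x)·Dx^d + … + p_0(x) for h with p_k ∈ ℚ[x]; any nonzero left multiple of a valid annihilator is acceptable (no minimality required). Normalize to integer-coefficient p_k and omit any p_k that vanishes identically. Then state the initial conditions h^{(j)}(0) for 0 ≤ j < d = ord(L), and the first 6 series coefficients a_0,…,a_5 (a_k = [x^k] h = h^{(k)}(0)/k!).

L = (7 + 24·x + 16·x^2) + (-3 - 10·x - 8·x^2)·Dx  (order 1).
h: a_k = 9, 21, 51/2, 33/2, 107/8, -89/40, …
ICs: h(0) = 9.

f: a_k = -1, -2, -2, -4/3, -2/3, -4/15, …
g: a_k = -3, -3, 3/2, -3/2, 15/8, -21/8, …
L₀ := L_f ⊗_s L_g (sym. prod.), ord ≤ 1.
h₀' ⇒ L via d/dx closure of L₀.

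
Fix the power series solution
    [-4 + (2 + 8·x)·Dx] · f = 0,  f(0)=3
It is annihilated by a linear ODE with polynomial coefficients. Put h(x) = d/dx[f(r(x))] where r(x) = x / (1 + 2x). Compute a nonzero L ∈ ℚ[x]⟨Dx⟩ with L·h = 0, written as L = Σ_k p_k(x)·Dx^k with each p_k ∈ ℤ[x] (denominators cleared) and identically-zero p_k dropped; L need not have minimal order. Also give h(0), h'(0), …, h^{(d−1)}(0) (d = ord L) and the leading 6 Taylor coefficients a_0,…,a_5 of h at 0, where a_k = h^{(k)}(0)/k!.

f: a_k = 3, 6, -6, 12, -30, 84, …
Substitute x→r, Dx→(1/r')Dx; clear ⇒ L₀.
h=h₀': d/dx-closure on L₀ ⇒ L.
L = (-6 - 24·x) + (-1 - 8·x - 12·x^2)·Dx  (order 1).
h: a_k = 6, -36, 180, -888, 4500, -23544, …
ICs: h(0) = 6.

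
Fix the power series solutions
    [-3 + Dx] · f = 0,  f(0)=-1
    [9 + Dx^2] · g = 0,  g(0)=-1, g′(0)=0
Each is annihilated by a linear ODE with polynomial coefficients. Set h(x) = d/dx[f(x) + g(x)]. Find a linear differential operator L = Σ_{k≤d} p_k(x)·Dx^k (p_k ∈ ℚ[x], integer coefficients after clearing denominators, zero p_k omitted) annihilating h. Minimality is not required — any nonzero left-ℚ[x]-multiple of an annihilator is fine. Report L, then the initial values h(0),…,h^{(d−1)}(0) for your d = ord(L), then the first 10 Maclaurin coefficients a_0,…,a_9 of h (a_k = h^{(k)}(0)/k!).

L = 27 - 9·Dx + 3·Dx^2 - Dx^3  (order 3).
h: a_k = -3, 0, -27/2, -27, -81/8, 0, -243/80, -729/280, -2187/4480, 0, …
ICs: h(0) = -3, h′(0) = 0, h′′(0) = -27.

f: a_k = -1, -3, -9/2, -9/2, -27/8, -81/40, -81/80, -243/560, -729/4480, -243/4480, …
g: a_k = -1, 0, 9/2, 0, -27/8, 0, 81/80, 0, -729/4480, 0, …
h₀=f+g: left-lcm gives L₀, ord ≤ 3.
h=h₀': d/dx-closure on L₀ ⇒ L.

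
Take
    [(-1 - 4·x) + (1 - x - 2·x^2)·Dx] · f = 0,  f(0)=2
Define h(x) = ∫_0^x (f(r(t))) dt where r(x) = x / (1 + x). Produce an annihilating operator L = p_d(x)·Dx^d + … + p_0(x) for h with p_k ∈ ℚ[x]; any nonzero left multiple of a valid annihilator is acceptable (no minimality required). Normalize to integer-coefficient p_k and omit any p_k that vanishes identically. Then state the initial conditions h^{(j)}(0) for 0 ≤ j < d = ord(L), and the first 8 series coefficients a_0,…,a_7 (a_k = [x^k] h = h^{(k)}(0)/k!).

L = (1 + 5·x)·Dx + (-1 - 2·x + x^2 + 2·x^3)·Dx^2  (order 2).
h: a_k = 0, 2, 1, 4/3, 0, 8/5, -4/3, 24/7, …
ICs: h(0) = 0, h′(0) = 2.

f: a_k = 2, 2, 6, 10, 22, 42, 86, 170, …
h₀=f(r): pull back L_f along r ⇒ L₀.
∫: right-multiply L₀ by Dx.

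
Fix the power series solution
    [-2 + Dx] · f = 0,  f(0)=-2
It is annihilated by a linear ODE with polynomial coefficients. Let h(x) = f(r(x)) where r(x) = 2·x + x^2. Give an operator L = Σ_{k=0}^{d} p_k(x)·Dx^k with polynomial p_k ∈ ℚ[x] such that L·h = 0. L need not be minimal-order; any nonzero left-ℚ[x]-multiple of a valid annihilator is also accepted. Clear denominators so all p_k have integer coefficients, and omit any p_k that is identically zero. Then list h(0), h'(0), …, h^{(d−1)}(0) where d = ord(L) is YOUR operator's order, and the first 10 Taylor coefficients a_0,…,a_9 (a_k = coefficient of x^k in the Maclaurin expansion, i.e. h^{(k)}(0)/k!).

f: a_k = -2, -4, -4, -8/3, -4/3, -8/15, -8/45, -16/315, -4/315, -8/2835, …
Change of var in L_f (x↦r) gives L₀.
L = (-4 - 4·x) + Dx  (order 1).
h: a_k = -2, -8, -20, -112/3, -172/3, -1136/15, -3992/45, -5920/63, -28772/315, -233488/2835, …
ICs: h(0) = -2.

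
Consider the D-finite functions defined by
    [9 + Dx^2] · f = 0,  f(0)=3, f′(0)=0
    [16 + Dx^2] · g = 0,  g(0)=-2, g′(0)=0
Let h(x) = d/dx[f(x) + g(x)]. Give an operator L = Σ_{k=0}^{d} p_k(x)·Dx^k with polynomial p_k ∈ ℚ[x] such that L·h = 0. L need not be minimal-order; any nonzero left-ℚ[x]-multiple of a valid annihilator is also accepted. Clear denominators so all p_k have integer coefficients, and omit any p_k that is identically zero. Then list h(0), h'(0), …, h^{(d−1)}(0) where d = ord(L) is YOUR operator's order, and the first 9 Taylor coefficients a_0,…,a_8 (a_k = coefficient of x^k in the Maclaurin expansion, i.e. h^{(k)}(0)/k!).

f: a_k = 3, 0, -27/2, 0, 81/8, 0, -243/80, 0, 2187/4480, …
g: a_k = -2, 0, 16, 0, -64/3, 0, 512/45, 0, -1024/315, …
f+g: L₀ = lclm(L_f,L_g), ord ≤ 2+2.
Differentiate: ansatz ord ≤ ord L₀ ⇒ L.
L = 144 + 25·Dx^2 + Dx^4  (order 4).
h: a_k = 0, 5, 0, -269/6, 0, 1201/24, 0, -111389/5040, 0, …
ICs: h(0) = 0, h′(0) = 5, h′′(0) = 0, h′′′(0) = -269.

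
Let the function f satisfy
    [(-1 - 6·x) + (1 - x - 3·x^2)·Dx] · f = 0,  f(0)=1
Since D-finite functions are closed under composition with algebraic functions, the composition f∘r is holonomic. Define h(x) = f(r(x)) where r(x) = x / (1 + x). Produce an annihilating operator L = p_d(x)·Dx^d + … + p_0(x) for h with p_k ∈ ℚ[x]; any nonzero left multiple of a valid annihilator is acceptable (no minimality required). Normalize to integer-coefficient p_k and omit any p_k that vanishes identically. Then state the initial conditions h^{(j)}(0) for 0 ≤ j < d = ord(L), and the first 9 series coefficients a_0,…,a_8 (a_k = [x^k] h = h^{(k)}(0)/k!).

f: a_k = 1, 1, 4, 7, 19, 40, 97, 217, 508, …
L₀ from L_f via x↦r, Dx↦r'^{-1}Dx.
L = (1 + 7·x) + (-1 - 2·x + 2·x^2 + 3·x^3)·Dx  (order 1).
h: a_k = 1, 1, 3, 0, 9, -9, 36, -63, 171, …
ICs: h(0) = 1.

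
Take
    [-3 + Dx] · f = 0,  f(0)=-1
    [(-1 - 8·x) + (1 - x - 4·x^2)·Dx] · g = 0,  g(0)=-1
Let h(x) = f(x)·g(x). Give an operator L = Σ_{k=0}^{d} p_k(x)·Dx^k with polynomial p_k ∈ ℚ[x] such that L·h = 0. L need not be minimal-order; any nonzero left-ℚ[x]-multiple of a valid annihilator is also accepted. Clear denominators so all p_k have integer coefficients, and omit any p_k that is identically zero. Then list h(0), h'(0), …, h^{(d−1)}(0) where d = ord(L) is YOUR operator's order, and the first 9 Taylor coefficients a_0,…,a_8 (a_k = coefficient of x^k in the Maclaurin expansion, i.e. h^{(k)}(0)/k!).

f: a_k = -1, -3, -9/2, -9/2, -27/8, -81/40, -81/80, -243/560, -729/4480, …
g: a_k = -1, -1, -5, -9, -29, -65, -181, -441, -1165, …
f·g: L₀ = L_f ⊗_s L_g, ord ≤ 1·1.
L = (4 + 5·x - 12·x^2) + (-1 + x + 4·x^2)·Dx  (order 1).
h: a_k = 1, 4, 25/2, 33, 691/8, 1102/5, 45353/80, 81141/56, 16651081/4480, …
ICs: h(0) = 1.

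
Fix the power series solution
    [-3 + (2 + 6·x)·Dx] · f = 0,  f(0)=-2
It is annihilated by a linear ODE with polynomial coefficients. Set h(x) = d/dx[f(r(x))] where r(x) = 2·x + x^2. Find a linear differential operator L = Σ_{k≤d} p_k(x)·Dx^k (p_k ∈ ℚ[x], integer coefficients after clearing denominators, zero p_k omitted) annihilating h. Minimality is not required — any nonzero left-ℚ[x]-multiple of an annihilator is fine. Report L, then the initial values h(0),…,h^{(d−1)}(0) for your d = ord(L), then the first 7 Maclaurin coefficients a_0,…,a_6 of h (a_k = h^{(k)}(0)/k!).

L = -2 + (-1 - 7·x - 9·x^2 - 3·x^3)·Dx  (order 1).
h: a_k = -6, 12, -54, 252, -1215, 5994, -30051, …
ICs: h(0) = -6.

f: a_k = -2, -3, 9/4, -27/8, 405/64, -1701/128, 15309/512, …
Change of var in L_f (x↦r) gives L₀.
Derive L from L₀ (diff closure).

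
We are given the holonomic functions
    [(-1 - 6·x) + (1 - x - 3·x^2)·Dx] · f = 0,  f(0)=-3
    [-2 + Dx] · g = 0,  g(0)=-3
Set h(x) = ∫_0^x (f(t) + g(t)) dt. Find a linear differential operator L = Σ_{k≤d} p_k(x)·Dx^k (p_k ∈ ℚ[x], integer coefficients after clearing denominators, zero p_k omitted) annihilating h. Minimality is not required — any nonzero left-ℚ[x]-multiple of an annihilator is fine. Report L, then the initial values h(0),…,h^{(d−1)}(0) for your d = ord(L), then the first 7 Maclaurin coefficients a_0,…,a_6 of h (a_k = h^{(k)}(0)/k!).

f: a_k = -3, -3, -12, -21, -57, -120, -291, …
g: a_k = -3, -6, -6, -4, -2, -4/5, -4/15, …
h₀=f+g: left-lcm gives L₀, ord ≤ 2.
h=∫₀ˣh₀: take L = L₀·Dx.
L = (-12 - 16·x - 144·x^2 - 72·x^3)·Dx + (4 + 26·x + 74·x^2 - 24·x^3 - 36·x^4)·Dx^2 + (1 - 9·x - x^2 + 30·x^3 + 18·x^4)·Dx^3  (order 3).
h: a_k = 0, -6, -9/2, -6, -25/4, -59/5, -302/15, …
ICs: h(0) = 0, h′(0) = -6, h′′(0) = -9.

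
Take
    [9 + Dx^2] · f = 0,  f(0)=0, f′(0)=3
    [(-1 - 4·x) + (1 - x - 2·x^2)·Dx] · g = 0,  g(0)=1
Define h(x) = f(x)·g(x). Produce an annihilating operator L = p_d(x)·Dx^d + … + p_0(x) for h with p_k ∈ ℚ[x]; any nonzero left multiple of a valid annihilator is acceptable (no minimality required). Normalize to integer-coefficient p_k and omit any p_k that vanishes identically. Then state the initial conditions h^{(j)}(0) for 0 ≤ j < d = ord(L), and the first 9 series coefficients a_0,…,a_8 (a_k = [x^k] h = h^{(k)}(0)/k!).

f: a_k = 0, 3, 0, -9/2, 0, 81/40, 0, -243/560, 0, …
g: a_k = 1, 1, 3, 5, 11, 21, 43, 85, 171, …
h₀=f·g: eliminate ⇒ L₀, order ≤ 2·1.
L = (-5 + 9·x + 18·x^2) + (2 + 8·x)·Dx + (-1 + x + 2·x^2)·Dx^2  (order 2).
h: a_k = 0, 3, 3, 9/2, 21/2, 861/40, 1701/40, 47679/560, 95307/560, …
ICs: h(0) = 0, h′(0) = 3.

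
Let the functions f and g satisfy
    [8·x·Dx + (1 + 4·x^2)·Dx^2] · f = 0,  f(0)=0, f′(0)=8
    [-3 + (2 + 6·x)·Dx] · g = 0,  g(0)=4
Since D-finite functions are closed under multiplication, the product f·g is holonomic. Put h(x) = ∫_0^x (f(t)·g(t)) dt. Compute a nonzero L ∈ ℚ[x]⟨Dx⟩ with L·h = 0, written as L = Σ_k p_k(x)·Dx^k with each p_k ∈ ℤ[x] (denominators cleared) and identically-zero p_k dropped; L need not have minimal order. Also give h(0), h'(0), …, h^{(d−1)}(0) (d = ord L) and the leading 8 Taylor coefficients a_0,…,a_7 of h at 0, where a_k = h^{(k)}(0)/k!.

L = (27 - 48·x - 36·x^2)·Dx + (-12 - 4·x + 144·x^2 + 144·x^3)·Dx^2 + (4 + 24·x + 52·x^2 + 96·x^3 + 144·x^4)·Dx^3  (order 3).
h: a_k = 0, 0, 16, 16, -59/3, -2, 983/120, 11769/280, …
ICs: h(0) = 0, h′(0) = 0, h′′(0) = 32.

f: a_k = 0, 8, 0, -32/3, 0, 128/5, 0, -512/7, …
g: a_k = 4, 6, -9/2, 27/4, -405/32, 1701/64, -15309/256, 72171/512, …
f·g: L₀ = L_f ⊗_s L_g, ord ≤ 2·1.
h=∫h₀ ⇒ L = L₀·Dx.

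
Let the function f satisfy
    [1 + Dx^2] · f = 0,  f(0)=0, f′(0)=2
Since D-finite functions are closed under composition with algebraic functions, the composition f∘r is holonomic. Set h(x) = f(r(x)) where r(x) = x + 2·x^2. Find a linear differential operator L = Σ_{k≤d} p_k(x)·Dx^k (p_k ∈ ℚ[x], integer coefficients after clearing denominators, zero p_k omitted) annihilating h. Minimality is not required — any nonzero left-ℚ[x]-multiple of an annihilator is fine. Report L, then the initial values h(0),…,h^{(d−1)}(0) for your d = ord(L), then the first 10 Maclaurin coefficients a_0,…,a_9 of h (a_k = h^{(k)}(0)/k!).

f: a_k = 0, 2, 0, -1/3, 0, 1/60, 0, -1/2520, 0, 1/181440, …
L₀ from L_f via x↦r, Dx↦r'^{-1}Dx.
L = (1 + 12·x + 48·x^2 + 64·x^3) - 4·Dx + (1 + 4·x)·Dx^2  (order 2).
h: a_k = 0, 2, 4, -1/3, -2, -239/60, -5/2, 1679/2520, 239/180, 235873/181440, …
ICs: h(0) = 0, h′(0) = 2.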